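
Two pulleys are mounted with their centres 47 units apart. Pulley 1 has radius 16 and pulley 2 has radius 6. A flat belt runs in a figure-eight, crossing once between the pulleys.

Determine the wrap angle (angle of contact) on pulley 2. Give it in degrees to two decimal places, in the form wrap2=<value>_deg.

crossed belt: β = asin((r1+r2)/C) = asin(22/47) = 27.9101°
wrap1 = wrap2 = π + 2β = 235.8201°

wrap2=235.82_deg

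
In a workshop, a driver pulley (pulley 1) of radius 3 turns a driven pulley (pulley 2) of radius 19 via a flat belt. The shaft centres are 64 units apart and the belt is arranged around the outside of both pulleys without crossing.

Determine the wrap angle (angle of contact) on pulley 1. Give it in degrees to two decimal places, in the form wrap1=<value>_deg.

open belt: β = asin((r2−r1)/C) = asin(16/64) = 14.4775°
wrap1 = π − 2β = 151.0450°
wrap2 = π + 2β = 208.9550°

wrap1=151.04_deg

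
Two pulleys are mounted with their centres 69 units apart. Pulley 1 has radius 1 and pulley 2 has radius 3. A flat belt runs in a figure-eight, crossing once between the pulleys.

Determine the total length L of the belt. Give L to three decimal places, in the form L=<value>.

crossed belt: β = asin((r1+r2)/C) = asin(4/69) = 3.3234°
wrap1 = wrap2 = π + 2β = 186.6467°
tangent length = C·cosβ = 68.8840
L = (r1+r2)·wrap + 2·C·cosβ = 4·3.2576 + 2·68.8840 = 150.7983

L=150.798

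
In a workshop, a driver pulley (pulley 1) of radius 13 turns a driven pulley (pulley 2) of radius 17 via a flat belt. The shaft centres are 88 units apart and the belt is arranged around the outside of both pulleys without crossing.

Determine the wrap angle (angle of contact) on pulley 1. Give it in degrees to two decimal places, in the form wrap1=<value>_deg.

open belt: β = asin((r2−r1)/C) = asin(4/88) = 2.6053°
wrap1 = π − 2β = 174.7895°
wrap2 = π + 2β = 185.2105°

wrap1=174.79_deg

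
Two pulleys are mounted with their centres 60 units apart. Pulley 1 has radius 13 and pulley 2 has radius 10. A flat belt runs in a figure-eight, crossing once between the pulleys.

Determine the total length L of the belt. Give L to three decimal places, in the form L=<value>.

L=201.186

crossed belt: β = asin((r1+r2)/C) = asin(23/60) = 22.5403°
wrap1 = wrap2 = π + 2β = 225.0806°
tangent length = C·cosβ = 55.4166
L = (r1+r2)·wrap + 2·C·cosβ = 23·3.9284 + 2·55.4166 = 201.1864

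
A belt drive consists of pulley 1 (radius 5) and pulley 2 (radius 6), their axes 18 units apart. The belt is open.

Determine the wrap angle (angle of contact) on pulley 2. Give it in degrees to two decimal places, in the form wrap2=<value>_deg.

open belt: β = asin((r2−r1)/C) = asin(1/18) = 3.1847°
wrap1 = π − 2β = 173.6305°
wrap2 = π + 2β = 186.3695°

wrap2=186.37_deg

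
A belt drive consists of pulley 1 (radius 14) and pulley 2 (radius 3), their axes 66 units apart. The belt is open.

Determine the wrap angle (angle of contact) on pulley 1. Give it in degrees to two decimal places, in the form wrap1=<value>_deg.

wrap1=199.19_deg

open belt: β = asin((r2−r1)/C) = asin(-11/66) = -9.5941°
wrap1 = π − 2β = 199.1881°
wrap2 = π + 2β = 160.8119°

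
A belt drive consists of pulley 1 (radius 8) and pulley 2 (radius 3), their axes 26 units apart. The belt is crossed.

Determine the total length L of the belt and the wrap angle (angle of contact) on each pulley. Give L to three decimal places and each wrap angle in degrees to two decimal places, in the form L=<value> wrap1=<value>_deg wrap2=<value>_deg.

crossed belt: β = asin((r1+r2)/C) = asin(11/26) = 25.0290°
wrap1 = wrap2 = π + 2β = 230.0580°
tangent length = C·cosβ = 23.5584
L = (r1+r2)·wrap + 2·C·cosβ = 11·4.0153 + 2·23.5584 = 91.2848

L=91.285 wrap1=230.06_deg wrap2=230.06_deg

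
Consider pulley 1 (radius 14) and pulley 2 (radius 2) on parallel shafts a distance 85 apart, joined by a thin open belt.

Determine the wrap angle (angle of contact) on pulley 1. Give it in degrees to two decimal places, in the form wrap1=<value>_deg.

wrap1=196.23_deg

open belt: β = asin((r2−r1)/C) = asin(-12/85) = -8.1159°
wrap1 = π − 2β = 196.2319°
wrap2 = π + 2β = 163.7681°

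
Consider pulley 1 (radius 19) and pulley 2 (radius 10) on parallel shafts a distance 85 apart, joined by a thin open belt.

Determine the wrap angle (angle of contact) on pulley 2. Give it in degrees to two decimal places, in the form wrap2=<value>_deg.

open belt: β = asin((r2−r1)/C) = asin(-9/85) = -6.0780°
wrap1 = π − 2β = 192.1560°
wrap2 = π + 2β = 167.8440°

wrap2=167.84_deg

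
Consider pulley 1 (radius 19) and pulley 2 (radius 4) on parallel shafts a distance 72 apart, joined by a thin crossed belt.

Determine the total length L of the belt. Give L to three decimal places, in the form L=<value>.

L=223.668

crossed belt: β = asin((r1+r2)/C) = asin(23/72) = 18.6293°
wrap1 = wrap2 = π + 2β = 217.2587°
tangent length = C·cosβ = 68.2276
L = (r1+r2)·wrap + 2·C·cosβ = 23·3.7919 + 2·68.2276 = 223.6683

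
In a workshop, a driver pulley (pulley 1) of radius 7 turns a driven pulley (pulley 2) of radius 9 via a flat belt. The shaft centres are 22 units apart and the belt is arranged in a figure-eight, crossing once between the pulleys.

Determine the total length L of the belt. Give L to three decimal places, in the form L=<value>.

L=106.524

crossed belt: β = asin((r1+r2)/C) = asin(16/22) = 46.6582°
wrap1 = wrap2 = π + 2β = 273.3165°
tangent length = C·cosβ = 15.0997
L = (r1+r2)·wrap + 2·C·cosβ = 16·4.7703 + 2·15.0997 = 106.5237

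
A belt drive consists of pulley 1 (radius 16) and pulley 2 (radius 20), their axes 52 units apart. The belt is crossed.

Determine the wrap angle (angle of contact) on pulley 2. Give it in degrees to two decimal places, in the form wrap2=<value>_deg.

crossed belt: β = asin((r1+r2)/C) = asin(36/52) = 43.8131°
wrap1 = wrap2 = π + 2β = 267.6261°

wrap2=267.63_deg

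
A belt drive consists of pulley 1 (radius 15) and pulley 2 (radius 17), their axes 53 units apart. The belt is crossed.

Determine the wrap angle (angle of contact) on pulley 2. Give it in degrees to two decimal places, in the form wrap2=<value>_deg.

wrap2=254.28_deg

crossed belt: β = asin((r1+r2)/C) = asin(32/53) = 37.1406°
wrap1 = wrap2 = π + 2β = 254.2813°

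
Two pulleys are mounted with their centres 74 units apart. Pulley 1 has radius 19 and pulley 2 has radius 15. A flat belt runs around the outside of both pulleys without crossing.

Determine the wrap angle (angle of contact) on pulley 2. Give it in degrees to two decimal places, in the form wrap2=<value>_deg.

open belt: β = asin((r2−r1)/C) = asin(-4/74) = -3.0986°
wrap1 = π − 2β = 186.1972°
wrap2 = π + 2β = 173.8028°

wrap2=173.80_deg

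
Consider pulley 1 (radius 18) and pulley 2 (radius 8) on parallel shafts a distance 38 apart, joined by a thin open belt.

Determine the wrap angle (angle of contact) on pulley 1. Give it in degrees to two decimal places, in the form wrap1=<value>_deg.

open belt: β = asin((r2−r1)/C) = asin(-10/38) = -15.2575°
wrap1 = π − 2β = 210.5150°
wrap2 = π + 2β = 149.4850°

wrap1=210.52_deg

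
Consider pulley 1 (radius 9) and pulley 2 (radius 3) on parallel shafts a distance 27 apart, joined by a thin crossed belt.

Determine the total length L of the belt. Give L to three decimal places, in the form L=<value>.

L=97.126

crossed belt: β = asin((r1+r2)/C) = asin(12/27) = 26.3878°
wrap1 = wrap2 = π + 2β = 232.7756°
tangent length = C·cosβ = 24.1868
L = (r1+r2)·wrap + 2·C·cosβ = 12·4.0627 + 2·24.1868 = 97.1260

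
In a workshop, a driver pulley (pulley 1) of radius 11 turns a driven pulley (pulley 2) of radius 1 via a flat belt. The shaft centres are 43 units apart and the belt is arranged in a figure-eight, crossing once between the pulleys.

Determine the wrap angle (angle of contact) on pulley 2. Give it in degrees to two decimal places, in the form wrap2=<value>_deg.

wrap2=212.41_deg

crossed belt: β = asin((r1+r2)/C) = asin(12/43) = 16.2047°
wrap1 = wrap2 = π + 2β = 212.4094°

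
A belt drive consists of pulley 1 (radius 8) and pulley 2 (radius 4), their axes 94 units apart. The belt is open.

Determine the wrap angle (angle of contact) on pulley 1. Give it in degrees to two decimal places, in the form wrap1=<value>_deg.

open belt: β = asin((r2−r1)/C) = asin(-4/94) = -2.4389°
wrap1 = π − 2β = 184.8777°
wrap2 = π + 2β = 175.1223°

wrap1=184.88_deg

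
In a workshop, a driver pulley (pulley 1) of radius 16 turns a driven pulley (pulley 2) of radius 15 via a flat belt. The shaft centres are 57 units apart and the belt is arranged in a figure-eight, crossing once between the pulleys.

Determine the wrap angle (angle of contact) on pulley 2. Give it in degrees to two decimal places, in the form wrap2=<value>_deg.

wrap2=245.89_deg

crossed belt: β = asin((r1+r2)/C) = asin(31/57) = 32.9468°
wrap1 = wrap2 = π + 2β = 245.8935°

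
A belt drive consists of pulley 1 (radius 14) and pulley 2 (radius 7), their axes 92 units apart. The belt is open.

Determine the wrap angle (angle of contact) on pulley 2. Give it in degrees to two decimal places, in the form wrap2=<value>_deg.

wrap2=171.27_deg

open belt: β = asin((r2−r1)/C) = asin(-7/92) = -4.3637°
wrap1 = π − 2β = 188.7274°
wrap2 = π + 2β = 171.2726°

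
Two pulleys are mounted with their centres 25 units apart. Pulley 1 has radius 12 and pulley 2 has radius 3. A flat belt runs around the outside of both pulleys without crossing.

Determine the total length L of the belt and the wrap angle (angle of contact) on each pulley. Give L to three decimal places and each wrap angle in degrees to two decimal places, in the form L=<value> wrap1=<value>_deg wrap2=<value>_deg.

L=100.400 wrap1=222.20_deg wrap2=137.80_deg

open belt: β = asin((r2−r1)/C) = asin(-9/25) = -21.1002°
wrap1 = π − 2β = 222.2004°
wrap2 = π + 2β = 137.7996°
tangent length = C·cosβ = 23.3238
L = r1·wrap1 + r2·wrap2 + 2·C·cosβ = 12·3.8781 + 3·2.4051 + 2·23.3238 = 100.4003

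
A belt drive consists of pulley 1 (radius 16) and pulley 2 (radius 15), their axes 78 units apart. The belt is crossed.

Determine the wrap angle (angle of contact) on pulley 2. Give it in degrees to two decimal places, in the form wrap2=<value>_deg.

wrap2=226.84_deg

crossed belt: β = asin((r1+r2)/C) = asin(31/78) = 23.4180°
wrap1 = wrap2 = π + 2β = 226.8360°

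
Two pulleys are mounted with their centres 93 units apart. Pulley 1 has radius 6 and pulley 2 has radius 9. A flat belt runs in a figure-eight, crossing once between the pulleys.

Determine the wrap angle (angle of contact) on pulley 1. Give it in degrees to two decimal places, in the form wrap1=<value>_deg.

wrap1=198.56_deg

crossed belt: β = asin((r1+r2)/C) = asin(15/93) = 9.2818°
wrap1 = wrap2 = π + 2β = 198.5636°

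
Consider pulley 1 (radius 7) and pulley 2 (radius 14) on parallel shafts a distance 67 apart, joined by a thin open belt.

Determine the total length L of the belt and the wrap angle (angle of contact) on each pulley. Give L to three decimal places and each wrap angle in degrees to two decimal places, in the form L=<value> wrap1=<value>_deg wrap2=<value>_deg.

open belt: β = asin((r2−r1)/C) = asin(7/67) = 5.9971°
wrap1 = π − 2β = 168.0059°
wrap2 = π + 2β = 191.9941°
tangent length = C·cosβ = 66.6333
L = r1·wrap1 + r2·wrap2 + 2·C·cosβ = 7·2.9323 + 14·3.3509 + 2·66.6333 = 200.7055

L=200.705 wrap1=168.01_deg wrap2=191.99_deg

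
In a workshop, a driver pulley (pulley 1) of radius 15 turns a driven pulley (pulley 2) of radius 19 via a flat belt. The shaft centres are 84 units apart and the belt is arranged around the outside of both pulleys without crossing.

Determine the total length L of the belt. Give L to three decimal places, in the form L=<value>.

open belt: β = asin((r2−r1)/C) = asin(4/84) = 2.7294°
wrap1 = π − 2β = 174.5412°
wrap2 = π + 2β = 185.4588°
tangent length = C·cosβ = 83.9047
L = r1·wrap1 + r2·wrap2 + 2·C·cosβ = 15·3.0463 + 19·3.2369 + 2·83.9047 = 275.0047

L=275.005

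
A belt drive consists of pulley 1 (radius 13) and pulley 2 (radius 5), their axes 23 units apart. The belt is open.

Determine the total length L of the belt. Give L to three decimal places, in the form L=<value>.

open belt: β = asin((r2−r1)/C) = asin(-8/23) = -20.3544°
wrap1 = π − 2β = 220.7088°
wrap2 = π + 2β = 139.2912°
tangent length = C·cosβ = 21.5639
L = r1·wrap1 + r2·wrap2 + 2·C·cosβ = 13·3.8521 + 5·2.4311 + 2·21.5639 = 105.3604

L=105.360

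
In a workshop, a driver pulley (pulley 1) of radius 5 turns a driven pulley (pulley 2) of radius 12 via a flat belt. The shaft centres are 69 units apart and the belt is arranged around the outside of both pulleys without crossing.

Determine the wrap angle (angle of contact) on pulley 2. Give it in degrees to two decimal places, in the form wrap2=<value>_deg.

open belt: β = asin((r2−r1)/C) = asin(7/69) = 5.8226°
wrap1 = π − 2β = 168.3547°
wrap2 = π + 2β = 191.6453°

wrap2=191.65_deg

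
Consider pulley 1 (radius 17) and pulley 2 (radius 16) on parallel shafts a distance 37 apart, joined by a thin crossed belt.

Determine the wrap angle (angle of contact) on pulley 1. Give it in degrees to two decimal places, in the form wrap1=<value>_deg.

crossed belt: β = asin((r1+r2)/C) = asin(33/37) = 63.1120°
wrap1 = wrap2 = π + 2β = 306.2239°

wrap1=306.22_deg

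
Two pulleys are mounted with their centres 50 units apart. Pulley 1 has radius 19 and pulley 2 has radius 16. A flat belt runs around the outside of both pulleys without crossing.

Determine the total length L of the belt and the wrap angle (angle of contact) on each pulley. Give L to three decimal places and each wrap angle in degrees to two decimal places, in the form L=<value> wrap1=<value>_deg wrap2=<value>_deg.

L=210.136 wrap1=186.88_deg wrap2=173.12_deg

open belt: β = asin((r2−r1)/C) = asin(-3/50) = -3.4398°
wrap1 = π − 2β = 186.8796°
wrap2 = π + 2β = 173.1204°
tangent length = C·cosβ = 49.9099
L = r1·wrap1 + r2·wrap2 + 2·C·cosβ = 19·3.2617 + 16·3.0215 + 2·49.9099 = 210.1358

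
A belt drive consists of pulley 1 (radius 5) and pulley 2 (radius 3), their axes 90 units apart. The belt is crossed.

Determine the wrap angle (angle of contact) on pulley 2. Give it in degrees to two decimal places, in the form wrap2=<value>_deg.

wrap2=190.20_deg

crossed belt: β = asin((r1+r2)/C) = asin(8/90) = 5.0997°
wrap1 = wrap2 = π + 2β = 190.1994°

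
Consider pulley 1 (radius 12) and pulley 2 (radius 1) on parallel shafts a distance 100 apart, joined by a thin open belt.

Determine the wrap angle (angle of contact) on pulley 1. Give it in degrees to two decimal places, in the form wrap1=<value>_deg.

open belt: β = asin((r2−r1)/C) = asin(-11/100) = -6.3153°
wrap1 = π − 2β = 192.6306°
wrap2 = π + 2β = 167.3694°

wrap1=192.63_deg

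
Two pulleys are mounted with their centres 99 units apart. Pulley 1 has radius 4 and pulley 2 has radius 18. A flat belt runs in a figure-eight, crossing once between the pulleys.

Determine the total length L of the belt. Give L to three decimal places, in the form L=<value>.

L=272.024

crossed belt: β = asin((r1+r2)/C) = asin(22/99) = 12.8396°
wrap1 = wrap2 = π + 2β = 205.6792°
tangent length = C·cosβ = 96.5246
L = (r1+r2)·wrap + 2·C·cosβ = 22·3.5898 + 2·96.5246 = 272.0244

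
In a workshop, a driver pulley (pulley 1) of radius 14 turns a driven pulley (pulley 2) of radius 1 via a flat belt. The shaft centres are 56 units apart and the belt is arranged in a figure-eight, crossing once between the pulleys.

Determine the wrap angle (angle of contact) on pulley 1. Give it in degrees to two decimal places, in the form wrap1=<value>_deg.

wrap1=211.07_deg

crossed belt: β = asin((r1+r2)/C) = asin(15/56) = 15.5368°
wrap1 = wrap2 = π + 2β = 211.0736°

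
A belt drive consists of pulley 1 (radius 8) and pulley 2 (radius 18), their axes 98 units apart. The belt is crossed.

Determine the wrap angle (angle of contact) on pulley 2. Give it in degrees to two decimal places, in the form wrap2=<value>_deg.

crossed belt: β = asin((r1+r2)/C) = asin(26/98) = 15.3851°
wrap1 = wrap2 = π + 2β = 210.7703°

wrap2=210.77_deg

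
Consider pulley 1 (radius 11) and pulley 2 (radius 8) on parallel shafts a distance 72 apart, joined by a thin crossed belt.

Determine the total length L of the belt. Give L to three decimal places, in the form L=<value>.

crossed belt: β = asin((r1+r2)/C) = asin(19/72) = 15.3009°
wrap1 = wrap2 = π + 2β = 210.6019°
tangent length = C·cosβ = 69.4478
L = (r1+r2)·wrap + 2·C·cosβ = 19·3.6757 + 2·69.4478 = 208.7339

L=208.734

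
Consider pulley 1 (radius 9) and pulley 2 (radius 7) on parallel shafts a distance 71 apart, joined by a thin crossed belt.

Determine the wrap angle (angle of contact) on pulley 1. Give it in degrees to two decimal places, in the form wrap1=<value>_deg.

crossed belt: β = asin((r1+r2)/C) = asin(16/71) = 13.0236°
wrap1 = wrap2 = π + 2β = 206.0472°

wrap1=206.05_deg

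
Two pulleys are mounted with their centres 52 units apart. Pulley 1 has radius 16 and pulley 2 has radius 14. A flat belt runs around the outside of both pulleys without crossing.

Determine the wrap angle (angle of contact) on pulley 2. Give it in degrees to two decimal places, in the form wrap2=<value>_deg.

open belt: β = asin((r2−r1)/C) = asin(-2/52) = -2.2042°
wrap1 = π − 2β = 184.4085°
wrap2 = π + 2β = 175.5915°

wrap2=175.59_deg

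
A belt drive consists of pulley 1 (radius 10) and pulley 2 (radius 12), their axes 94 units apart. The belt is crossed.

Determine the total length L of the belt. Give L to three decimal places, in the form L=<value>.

crossed belt: β = asin((r1+r2)/C) = asin(22/94) = 13.5352°
wrap1 = wrap2 = π + 2β = 207.0704°
tangent length = C·cosβ = 91.3893
L = (r1+r2)·wrap + 2·C·cosβ = 22·3.6141 + 2·91.3893 = 262.2879

L=262.288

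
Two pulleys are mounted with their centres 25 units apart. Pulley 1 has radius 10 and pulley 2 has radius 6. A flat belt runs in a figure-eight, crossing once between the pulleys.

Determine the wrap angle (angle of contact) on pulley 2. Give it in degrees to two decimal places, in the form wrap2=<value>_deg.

wrap2=259.58_deg

crossed belt: β = asin((r1+r2)/C) = asin(16/25) = 39.7918°
wrap1 = wrap2 = π + 2β = 259.5836°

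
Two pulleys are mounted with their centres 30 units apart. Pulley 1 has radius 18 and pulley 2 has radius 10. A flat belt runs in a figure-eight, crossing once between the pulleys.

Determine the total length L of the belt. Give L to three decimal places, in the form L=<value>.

crossed belt: β = asin((r1+r2)/C) = asin(28/30) = 68.9605°
wrap1 = wrap2 = π + 2β = 317.9211°
tangent length = C·cosβ = 10.7703
L = (r1+r2)·wrap + 2·C·cosβ = 28·5.5488 + 2·10.7703 = 176.9062

L=176.906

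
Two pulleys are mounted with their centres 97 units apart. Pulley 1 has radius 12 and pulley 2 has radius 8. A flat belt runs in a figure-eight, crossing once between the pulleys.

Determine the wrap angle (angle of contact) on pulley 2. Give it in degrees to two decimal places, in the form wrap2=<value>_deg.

wrap2=203.80_deg

crossed belt: β = asin((r1+r2)/C) = asin(20/97) = 11.8989°
wrap1 = wrap2 = π + 2β = 203.7978°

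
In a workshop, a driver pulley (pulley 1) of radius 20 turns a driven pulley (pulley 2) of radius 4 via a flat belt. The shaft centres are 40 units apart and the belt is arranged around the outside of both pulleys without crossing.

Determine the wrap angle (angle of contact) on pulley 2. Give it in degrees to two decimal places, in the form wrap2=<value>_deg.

wrap2=132.84_deg

open belt: β = asin((r2−r1)/C) = asin(-16/40) = -23.5782°
wrap1 = π − 2β = 227.1564°
wrap2 = π + 2β = 132.8436°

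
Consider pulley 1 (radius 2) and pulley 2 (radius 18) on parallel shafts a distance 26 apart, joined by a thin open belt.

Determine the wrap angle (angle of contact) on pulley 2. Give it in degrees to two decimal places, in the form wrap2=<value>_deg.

wrap2=255.96_deg

open belt: β = asin((r2−r1)/C) = asin(16/26) = 37.9799°
wrap1 = π − 2β = 104.0403°
wrap2 = π + 2β = 255.9597°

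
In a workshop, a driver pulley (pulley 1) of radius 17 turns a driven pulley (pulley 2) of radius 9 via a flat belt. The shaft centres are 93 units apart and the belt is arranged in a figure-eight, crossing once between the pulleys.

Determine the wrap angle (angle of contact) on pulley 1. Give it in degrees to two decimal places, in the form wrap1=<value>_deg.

wrap1=212.47_deg

crossed belt: β = asin((r1+r2)/C) = asin(26/93) = 16.2345°
wrap1 = wrap2 = π + 2β = 212.4691°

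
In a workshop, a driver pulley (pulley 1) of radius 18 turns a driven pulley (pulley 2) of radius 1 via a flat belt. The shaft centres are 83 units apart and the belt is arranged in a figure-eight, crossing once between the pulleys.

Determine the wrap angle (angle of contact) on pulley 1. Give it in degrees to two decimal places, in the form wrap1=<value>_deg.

wrap1=206.47_deg

crossed belt: β = asin((r1+r2)/C) = asin(19/83) = 13.2332°
wrap1 = wrap2 = π + 2β = 206.4665°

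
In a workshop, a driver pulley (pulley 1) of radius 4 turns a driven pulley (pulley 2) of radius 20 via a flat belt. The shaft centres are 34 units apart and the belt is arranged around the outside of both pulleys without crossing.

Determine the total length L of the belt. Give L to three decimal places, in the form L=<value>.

L=151.077

open belt: β = asin((r2−r1)/C) = asin(16/34) = 28.0725°
wrap1 = π − 2β = 123.8550°
wrap2 = π + 2β = 236.1450°
tangent length = C·cosβ = 30.0000
L = r1·wrap1 + r2·wrap2 + 2·C·cosβ = 4·2.1617 + 20·4.1215 + 2·30.0000 = 151.0769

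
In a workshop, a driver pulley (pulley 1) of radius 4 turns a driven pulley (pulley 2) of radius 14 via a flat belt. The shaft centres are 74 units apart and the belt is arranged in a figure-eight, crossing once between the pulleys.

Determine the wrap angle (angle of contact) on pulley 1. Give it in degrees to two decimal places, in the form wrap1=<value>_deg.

wrap1=208.16_deg

crossed belt: β = asin((r1+r2)/C) = asin(18/74) = 14.0780°
wrap1 = wrap2 = π + 2β = 208.1561°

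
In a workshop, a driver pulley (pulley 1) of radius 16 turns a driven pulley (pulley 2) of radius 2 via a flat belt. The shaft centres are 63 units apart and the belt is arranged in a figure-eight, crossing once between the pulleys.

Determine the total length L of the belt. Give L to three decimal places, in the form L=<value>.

crossed belt: β = asin((r1+r2)/C) = asin(18/63) = 16.6015°
wrap1 = wrap2 = π + 2β = 213.2031°
tangent length = C·cosβ = 60.3738
L = (r1+r2)·wrap + 2·C·cosβ = 18·3.7211 + 2·60.3738 = 187.7274

L=187.727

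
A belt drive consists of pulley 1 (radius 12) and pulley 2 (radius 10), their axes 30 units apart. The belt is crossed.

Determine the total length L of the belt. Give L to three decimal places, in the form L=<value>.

crossed belt: β = asin((r1+r2)/C) = asin(22/30) = 47.1666°
wrap1 = wrap2 = π + 2β = 274.3331°
tangent length = C·cosβ = 20.3961
L = (r1+r2)·wrap + 2·C·cosβ = 22·4.7880 + 2·20.3961 = 146.1285

L=146.129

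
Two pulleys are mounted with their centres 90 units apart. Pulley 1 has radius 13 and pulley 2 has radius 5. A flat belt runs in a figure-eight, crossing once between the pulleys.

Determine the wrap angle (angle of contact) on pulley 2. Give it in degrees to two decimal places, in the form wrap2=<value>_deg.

wrap2=203.07_deg

crossed belt: β = asin((r1+r2)/C) = asin(18/90) = 11.5370°
wrap1 = wrap2 = π + 2β = 203.0739°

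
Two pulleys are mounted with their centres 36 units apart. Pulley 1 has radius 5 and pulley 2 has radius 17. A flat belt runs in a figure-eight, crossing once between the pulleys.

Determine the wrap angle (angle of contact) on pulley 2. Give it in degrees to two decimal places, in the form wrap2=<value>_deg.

wrap2=255.34_deg

crossed belt: β = asin((r1+r2)/C) = asin(22/36) = 37.6699°
wrap1 = wrap2 = π + 2β = 255.3398°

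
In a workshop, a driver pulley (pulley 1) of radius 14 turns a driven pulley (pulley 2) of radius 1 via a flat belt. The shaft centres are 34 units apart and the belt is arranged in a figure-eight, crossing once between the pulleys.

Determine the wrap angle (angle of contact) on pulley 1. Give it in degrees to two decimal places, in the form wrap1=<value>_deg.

crossed belt: β = asin((r1+r2)/C) = asin(15/34) = 26.1790°
wrap1 = wrap2 = π + 2β = 232.3579°

wrap1=232.36_deg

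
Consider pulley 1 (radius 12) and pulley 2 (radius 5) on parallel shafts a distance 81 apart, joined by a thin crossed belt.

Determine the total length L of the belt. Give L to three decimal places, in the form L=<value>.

crossed belt: β = asin((r1+r2)/C) = asin(17/81) = 12.1151°
wrap1 = wrap2 = π + 2β = 204.2302°
tangent length = C·cosβ = 79.1960
L = (r1+r2)·wrap + 2·C·cosβ = 17·3.5645 + 2·79.1960 = 218.9882

L=218.988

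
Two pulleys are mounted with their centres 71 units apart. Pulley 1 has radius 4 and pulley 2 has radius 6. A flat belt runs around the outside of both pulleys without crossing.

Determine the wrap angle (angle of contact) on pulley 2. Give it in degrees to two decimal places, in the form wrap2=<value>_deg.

wrap2=183.23_deg

open belt: β = asin((r2−r1)/C) = asin(2/71) = 1.6142°
wrap1 = π − 2β = 176.7716°
wrap2 = π + 2β = 183.2284°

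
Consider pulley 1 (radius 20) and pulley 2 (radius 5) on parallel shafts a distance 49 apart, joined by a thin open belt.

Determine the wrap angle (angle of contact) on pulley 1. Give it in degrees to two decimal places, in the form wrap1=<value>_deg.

open belt: β = asin((r2−r1)/C) = asin(-15/49) = -17.8257°
wrap1 = π − 2β = 215.6514°
wrap2 = π + 2β = 144.3486°

wrap1=215.65_deg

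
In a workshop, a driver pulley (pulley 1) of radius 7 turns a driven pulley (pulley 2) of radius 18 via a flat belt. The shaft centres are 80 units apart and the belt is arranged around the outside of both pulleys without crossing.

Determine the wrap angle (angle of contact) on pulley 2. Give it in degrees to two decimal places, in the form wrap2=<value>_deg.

wrap2=195.81_deg

open belt: β = asin((r2−r1)/C) = asin(11/80) = 7.9032°
wrap1 = π − 2β = 164.1936°
wrap2 = π + 2β = 195.8064°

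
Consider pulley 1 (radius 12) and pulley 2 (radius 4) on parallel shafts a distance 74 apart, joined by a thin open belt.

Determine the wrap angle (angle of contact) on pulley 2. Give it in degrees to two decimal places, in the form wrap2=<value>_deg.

wrap2=167.59_deg

open belt: β = asin((r2−r1)/C) = asin(-8/74) = -6.2063°
wrap1 = π − 2β = 192.4125°
wrap2 = π + 2β = 167.5875°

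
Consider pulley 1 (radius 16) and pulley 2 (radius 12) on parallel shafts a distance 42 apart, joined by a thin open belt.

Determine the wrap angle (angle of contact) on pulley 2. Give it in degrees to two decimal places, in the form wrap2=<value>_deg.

open belt: β = asin((r2−r1)/C) = asin(-4/42) = -5.4650°
wrap1 = π − 2β = 190.9300°
wrap2 = π + 2β = 169.0700°

wrap2=169.07_deg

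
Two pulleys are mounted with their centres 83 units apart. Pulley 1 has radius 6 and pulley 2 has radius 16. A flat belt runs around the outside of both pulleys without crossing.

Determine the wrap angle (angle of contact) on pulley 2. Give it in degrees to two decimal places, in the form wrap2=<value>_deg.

open belt: β = asin((r2−r1)/C) = asin(10/83) = 6.9199°
wrap1 = π − 2β = 166.1602°
wrap2 = π + 2β = 193.8398°

wrap2=193.84_deg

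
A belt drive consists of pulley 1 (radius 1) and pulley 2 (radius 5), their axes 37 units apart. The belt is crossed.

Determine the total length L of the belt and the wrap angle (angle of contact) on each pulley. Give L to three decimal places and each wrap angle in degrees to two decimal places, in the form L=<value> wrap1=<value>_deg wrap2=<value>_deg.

crossed belt: β = asin((r1+r2)/C) = asin(6/37) = 9.3324°
wrap1 = wrap2 = π + 2β = 198.6648°
tangent length = C·cosβ = 36.5103
L = (r1+r2)·wrap + 2·C·cosβ = 6·3.4674 + 2·36.5103 = 93.8247

L=93.825 wrap1=198.66_deg wrap2=198.66_deg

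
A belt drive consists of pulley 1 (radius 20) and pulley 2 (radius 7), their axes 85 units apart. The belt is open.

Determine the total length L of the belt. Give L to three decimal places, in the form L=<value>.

open belt: β = asin((r2−r1)/C) = asin(-13/85) = -8.7974°
wrap1 = π − 2β = 197.5948°
wrap2 = π + 2β = 162.4052°
tangent length = C·cosβ = 84.0000
L = r1·wrap1 + r2·wrap2 + 2·C·cosβ = 20·3.4487 + 7·2.8345 + 2·84.0000 = 256.8151

L=256.815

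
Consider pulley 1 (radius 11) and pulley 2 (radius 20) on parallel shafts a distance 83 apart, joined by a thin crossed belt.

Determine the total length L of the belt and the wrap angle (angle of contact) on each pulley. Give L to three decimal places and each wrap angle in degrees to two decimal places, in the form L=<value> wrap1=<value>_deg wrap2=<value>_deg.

L=275.108 wrap1=223.86_deg wrap2=223.86_deg

crossed belt: β = asin((r1+r2)/C) = asin(31/83) = 21.9313°
wrap1 = wrap2 = π + 2β = 223.8625°
tangent length = C·cosβ = 76.9935
L = (r1+r2)·wrap + 2·C·cosβ = 31·3.9071 + 2·76.9935 = 275.1083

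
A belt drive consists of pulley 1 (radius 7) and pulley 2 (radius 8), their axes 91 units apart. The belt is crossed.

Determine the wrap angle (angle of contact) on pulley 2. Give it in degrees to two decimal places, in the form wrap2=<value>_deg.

wrap2=198.98_deg

crossed belt: β = asin((r1+r2)/C) = asin(15/91) = 9.4877°
wrap1 = wrap2 = π + 2β = 198.9753°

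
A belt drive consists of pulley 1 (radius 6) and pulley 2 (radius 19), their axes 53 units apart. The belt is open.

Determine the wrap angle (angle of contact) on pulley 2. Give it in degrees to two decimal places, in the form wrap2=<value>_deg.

open belt: β = asin((r2−r1)/C) = asin(13/53) = 14.1986°
wrap1 = π − 2β = 151.6029°
wrap2 = π + 2β = 208.3971°

wrap2=208.40_deg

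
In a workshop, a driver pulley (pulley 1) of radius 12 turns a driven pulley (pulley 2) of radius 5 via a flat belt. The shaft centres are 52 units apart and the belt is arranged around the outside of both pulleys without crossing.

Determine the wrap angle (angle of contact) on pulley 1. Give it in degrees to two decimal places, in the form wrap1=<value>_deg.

wrap1=195.47_deg

open belt: β = asin((r2−r1)/C) = asin(-7/52) = -7.7364°
wrap1 = π − 2β = 195.4728°
wrap2 = π + 2β = 164.5272°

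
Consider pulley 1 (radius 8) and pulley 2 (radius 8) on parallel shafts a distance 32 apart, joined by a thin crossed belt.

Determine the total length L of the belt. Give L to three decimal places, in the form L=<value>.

crossed belt: β = asin((r1+r2)/C) = asin(16/32) = 30.0000°
wrap1 = wrap2 = π + 2β = 240.0000°
tangent length = C·cosβ = 27.7128
L = (r1+r2)·wrap + 2·C·cosβ = 16·4.1888 + 2·27.7128 = 122.4463

L=122.446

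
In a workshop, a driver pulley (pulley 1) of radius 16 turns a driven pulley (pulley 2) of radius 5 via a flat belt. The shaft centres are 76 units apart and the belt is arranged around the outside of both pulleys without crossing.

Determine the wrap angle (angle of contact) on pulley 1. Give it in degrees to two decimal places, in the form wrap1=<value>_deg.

wrap1=196.64_deg

open belt: β = asin((r2−r1)/C) = asin(-11/76) = -8.3220°
wrap1 = π − 2β = 196.6441°
wrap2 = π + 2β = 163.3559°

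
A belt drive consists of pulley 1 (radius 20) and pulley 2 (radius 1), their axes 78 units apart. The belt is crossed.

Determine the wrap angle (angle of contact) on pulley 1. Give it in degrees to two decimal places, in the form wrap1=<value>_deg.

crossed belt: β = asin((r1+r2)/C) = asin(21/78) = 15.6185°
wrap1 = wrap2 = π + 2β = 211.2370°

wrap1=211.24_deg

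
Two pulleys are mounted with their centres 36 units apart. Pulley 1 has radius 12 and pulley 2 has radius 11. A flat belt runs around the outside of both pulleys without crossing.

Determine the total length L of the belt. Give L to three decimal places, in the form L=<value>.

L=144.284

open belt: β = asin((r2−r1)/C) = asin(-1/36) = -1.5918°
wrap1 = π − 2β = 183.1835°
wrap2 = π + 2β = 176.8165°
tangent length = C·cosβ = 35.9861
L = r1·wrap1 + r2·wrap2 + 2·C·cosβ = 12·3.1972 + 11·3.0860 + 2·35.9861 = 144.2844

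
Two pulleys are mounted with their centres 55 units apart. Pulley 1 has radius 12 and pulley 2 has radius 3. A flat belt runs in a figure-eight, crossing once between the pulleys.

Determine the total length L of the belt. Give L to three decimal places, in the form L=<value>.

crossed belt: β = asin((r1+r2)/C) = asin(15/55) = 15.8266°
wrap1 = wrap2 = π + 2β = 211.6532°
tangent length = C·cosβ = 52.9150
L = (r1+r2)·wrap + 2·C·cosβ = 15·3.6940 + 2·52.9150 = 161.2407

L=161.241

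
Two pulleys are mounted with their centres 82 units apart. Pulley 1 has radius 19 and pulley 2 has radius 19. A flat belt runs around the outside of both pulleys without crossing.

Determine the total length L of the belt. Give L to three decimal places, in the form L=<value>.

L=283.381

open belt: β = asin((r2−r1)/C) = asin(0/82) = 0.0000°
wrap1 = π − 2β = 180.0000°
wrap2 = π + 2β = 180.0000°
tangent length = C·cosβ = 82.0000
L = r1·wrap1 + r2·wrap2 + 2·C·cosβ = 19·3.1416 + 19·3.1416 + 2·82.0000 = 283.3805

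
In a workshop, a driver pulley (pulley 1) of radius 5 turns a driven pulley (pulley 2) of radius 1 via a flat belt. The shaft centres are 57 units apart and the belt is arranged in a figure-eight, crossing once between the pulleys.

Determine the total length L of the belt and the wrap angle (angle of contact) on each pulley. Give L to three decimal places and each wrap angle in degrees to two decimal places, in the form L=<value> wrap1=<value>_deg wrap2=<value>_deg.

crossed belt: β = asin((r1+r2)/C) = asin(6/57) = 6.0423°
wrap1 = wrap2 = π + 2β = 192.0847°
tangent length = C·cosβ = 56.6833
L = (r1+r2)·wrap + 2·C·cosβ = 6·3.3525 + 2·56.6833 = 133.4817

L=133.482 wrap1=192.08_deg wrap2=192.08_deg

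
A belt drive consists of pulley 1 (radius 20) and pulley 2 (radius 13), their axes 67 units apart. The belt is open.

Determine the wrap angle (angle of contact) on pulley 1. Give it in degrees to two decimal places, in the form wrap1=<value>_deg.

open belt: β = asin((r2−r1)/C) = asin(-7/67) = -5.9971°
wrap1 = π − 2β = 191.9941°
wrap2 = π + 2β = 168.0059°

wrap1=191.99_deg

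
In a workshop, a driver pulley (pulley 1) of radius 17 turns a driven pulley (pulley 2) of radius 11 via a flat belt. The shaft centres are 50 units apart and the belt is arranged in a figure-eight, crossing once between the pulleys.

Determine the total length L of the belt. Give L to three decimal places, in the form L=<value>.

L=204.099

crossed belt: β = asin((r1+r2)/C) = asin(28/50) = 34.0558°
wrap1 = wrap2 = π + 2β = 248.1116°
tangent length = C·cosβ = 41.4246
L = (r1+r2)·wrap + 2·C·cosβ = 28·4.3304 + 2·41.4246 = 204.0995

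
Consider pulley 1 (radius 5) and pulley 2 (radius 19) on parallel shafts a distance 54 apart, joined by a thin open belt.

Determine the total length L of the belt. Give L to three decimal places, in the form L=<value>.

L=187.049

open belt: β = asin((r2−r1)/C) = asin(14/54) = 15.0261°
wrap1 = π − 2β = 149.9478°
wrap2 = π + 2β = 210.0522°
tangent length = C·cosβ = 52.1536
L = r1·wrap1 + r2·wrap2 + 2·C·cosβ = 5·2.6171 + 19·3.6661 + 2·52.1536 = 187.0486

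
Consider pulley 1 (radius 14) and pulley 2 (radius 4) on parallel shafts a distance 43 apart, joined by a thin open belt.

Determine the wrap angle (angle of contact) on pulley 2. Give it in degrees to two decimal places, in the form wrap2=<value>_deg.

open belt: β = asin((r2−r1)/C) = asin(-10/43) = -13.4477°
wrap1 = π − 2β = 206.8955°
wrap2 = π + 2β = 153.1045°

wrap2=153.10_deg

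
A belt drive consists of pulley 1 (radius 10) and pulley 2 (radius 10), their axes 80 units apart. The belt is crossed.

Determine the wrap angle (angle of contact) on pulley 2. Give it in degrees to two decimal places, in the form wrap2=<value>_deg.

crossed belt: β = asin((r1+r2)/C) = asin(20/80) = 14.4775°
wrap1 = wrap2 = π + 2β = 208.9550°

wrap2=208.96_deg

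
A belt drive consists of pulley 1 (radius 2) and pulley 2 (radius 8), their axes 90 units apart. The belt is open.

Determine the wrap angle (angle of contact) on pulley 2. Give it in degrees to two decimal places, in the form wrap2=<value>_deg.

open belt: β = asin((r2−r1)/C) = asin(6/90) = 3.8226°
wrap1 = π − 2β = 172.3549°
wrap2 = π + 2β = 187.6451°

wrap2=187.65_deg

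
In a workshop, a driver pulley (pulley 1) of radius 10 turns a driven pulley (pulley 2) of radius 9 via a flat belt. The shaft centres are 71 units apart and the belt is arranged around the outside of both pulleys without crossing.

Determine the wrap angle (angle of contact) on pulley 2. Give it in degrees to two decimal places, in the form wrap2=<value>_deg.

open belt: β = asin((r2−r1)/C) = asin(-1/71) = -0.8070°
wrap1 = π − 2β = 181.6140°
wrap2 = π + 2β = 178.3860°

wrap2=178.39_deg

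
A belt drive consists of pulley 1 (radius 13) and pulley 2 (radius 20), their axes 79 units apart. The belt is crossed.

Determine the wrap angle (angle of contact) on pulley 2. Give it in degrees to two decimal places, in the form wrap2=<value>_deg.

wrap2=229.38_deg

crossed belt: β = asin((r1+r2)/C) = asin(33/79) = 24.6908°
wrap1 = wrap2 = π + 2β = 229.3816°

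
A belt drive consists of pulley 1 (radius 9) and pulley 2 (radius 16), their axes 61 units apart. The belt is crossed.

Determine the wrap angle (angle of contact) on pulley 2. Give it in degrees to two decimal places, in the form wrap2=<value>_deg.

crossed belt: β = asin((r1+r2)/C) = asin(25/61) = 24.1945°
wrap1 = wrap2 = π + 2β = 228.3891°

wrap2=228.39_deg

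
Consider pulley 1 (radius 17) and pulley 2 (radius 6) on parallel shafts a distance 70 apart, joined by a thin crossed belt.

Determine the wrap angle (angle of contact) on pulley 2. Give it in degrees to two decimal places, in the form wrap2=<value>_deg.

wrap2=218.36_deg

crossed belt: β = asin((r1+r2)/C) = asin(23/70) = 19.1821°
wrap1 = wrap2 = π + 2β = 218.3642°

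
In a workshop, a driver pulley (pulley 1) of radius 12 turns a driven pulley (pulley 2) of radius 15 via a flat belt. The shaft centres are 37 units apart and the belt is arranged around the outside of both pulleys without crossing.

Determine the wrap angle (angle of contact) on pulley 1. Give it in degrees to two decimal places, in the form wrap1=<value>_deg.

open belt: β = asin((r2−r1)/C) = asin(3/37) = 4.6507°
wrap1 = π − 2β = 170.6986°
wrap2 = π + 2β = 189.3014°

wrap1=170.70_deg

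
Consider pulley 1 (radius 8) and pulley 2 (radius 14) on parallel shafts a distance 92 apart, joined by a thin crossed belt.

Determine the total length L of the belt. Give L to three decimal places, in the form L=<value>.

L=258.401

crossed belt: β = asin((r1+r2)/C) = asin(22/92) = 13.8352°
wrap1 = wrap2 = π + 2β = 207.6704°
tangent length = C·cosβ = 89.3308
L = (r1+r2)·wrap + 2·C·cosβ = 22·3.6245 + 2·89.3308 = 258.4014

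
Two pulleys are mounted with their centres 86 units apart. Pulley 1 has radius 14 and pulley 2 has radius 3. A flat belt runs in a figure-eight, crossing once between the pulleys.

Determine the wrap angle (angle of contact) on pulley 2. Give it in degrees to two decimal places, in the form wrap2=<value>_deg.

crossed belt: β = asin((r1+r2)/C) = asin(17/86) = 11.4010°
wrap1 = wrap2 = π + 2β = 202.8020°

wrap2=202.80_deg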